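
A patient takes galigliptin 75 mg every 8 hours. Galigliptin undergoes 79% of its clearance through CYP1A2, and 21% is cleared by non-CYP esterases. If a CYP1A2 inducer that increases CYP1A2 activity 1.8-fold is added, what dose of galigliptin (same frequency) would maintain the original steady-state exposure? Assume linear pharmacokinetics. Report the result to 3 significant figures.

122 mg

CYP1A2: 0.79 × 1.8 = 1.422
Other: 0.21 (unchanged)
Relative clearance = 1.422 + 0.21 = 1.632.
To maintain the same steady-state level, dose must scale with clearance: new dose = 75 × 1.632 = 122 mg.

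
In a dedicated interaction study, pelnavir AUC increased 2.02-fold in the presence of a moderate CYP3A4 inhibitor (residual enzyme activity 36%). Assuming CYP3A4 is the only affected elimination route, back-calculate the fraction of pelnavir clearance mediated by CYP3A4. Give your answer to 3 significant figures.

Let fm be the CYP3A4 fraction. New clearance relative to baseline = fm × 0.36 + (1 − fm).
AUC ratio = 1 / (new CL fraction), so new CL fraction = 1 / 2.02 = 0.495.
fm × 0.36 + 1 − fm = 0.495  ⇒  fm × (0.36 − 1) = −0.505  ⇒  fm = 0.789.

0.789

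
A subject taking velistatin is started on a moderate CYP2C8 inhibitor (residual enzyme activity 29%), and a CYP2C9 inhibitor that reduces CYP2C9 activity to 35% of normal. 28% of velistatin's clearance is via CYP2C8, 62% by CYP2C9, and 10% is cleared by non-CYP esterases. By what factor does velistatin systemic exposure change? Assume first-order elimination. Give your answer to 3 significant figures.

2.51

The CYP2C8 pathway (28% of clearance) falls to 0.29× activity: 0.28 × 0.29 = 0.0812.
The CYP2C9 pathway (62% of clearance) is reduced to 0.35× activity: 0.62 × 0.35 = 0.217.
The remaining 10% of clearance is unaffected.
Relative clearance = 0.0812 + 0.217 + 0.1 = 0.3982.
Because systemic exposure varies inversely with clearance, the combined effect is 1 / 0.3982 = 2.51.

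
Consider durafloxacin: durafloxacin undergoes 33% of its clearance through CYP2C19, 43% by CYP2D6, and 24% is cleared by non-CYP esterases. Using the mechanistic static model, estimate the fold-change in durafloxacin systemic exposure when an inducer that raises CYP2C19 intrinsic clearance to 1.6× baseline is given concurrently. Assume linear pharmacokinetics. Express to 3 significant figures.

CYP2C19: 0.33 × 1.6 = 0.528
CYP2D6: 0.43 (unchanged)
Other: 0.24 (unchanged)
New clearance relative to baseline: 0.528 + 0.43 + 0.24 = 1.198.
Since systemic exposure ∝ 1/CL, the ratio is 1 / 1.198 = 0.835.

0.835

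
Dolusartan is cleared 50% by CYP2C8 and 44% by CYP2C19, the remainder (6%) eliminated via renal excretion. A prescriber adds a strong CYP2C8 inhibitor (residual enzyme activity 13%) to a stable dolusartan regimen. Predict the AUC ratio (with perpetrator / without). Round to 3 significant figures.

1.77

CYP2C8: 0.5 × 0.13 = 0.065
CYP2C19: 0.44 (unchanged)
Other: 0.06 (unchanged)
New clearance relative to baseline: 0.065 + 0.44 + 0.06 = 0.565.
AUC ratio = CL_old/CL_new = 1 / 0.565 = 1.77.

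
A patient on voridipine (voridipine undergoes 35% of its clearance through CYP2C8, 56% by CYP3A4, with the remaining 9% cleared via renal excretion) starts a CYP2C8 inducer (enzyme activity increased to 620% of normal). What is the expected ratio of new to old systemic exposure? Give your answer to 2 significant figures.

0.35

The CYP2C8 pathway (35% of clearance) is boosted to 6.2× activity: 0.35 × 6.2 = 2.17.
CYP3A4 (56%) and the residual 9% are unaffected.
New clearance relative to baseline: 2.17 + 0.56 + 0.09 = 2.82.
Systemic exposure ratio = CL_old/CL_new = 1 / 2.82 = 0.35.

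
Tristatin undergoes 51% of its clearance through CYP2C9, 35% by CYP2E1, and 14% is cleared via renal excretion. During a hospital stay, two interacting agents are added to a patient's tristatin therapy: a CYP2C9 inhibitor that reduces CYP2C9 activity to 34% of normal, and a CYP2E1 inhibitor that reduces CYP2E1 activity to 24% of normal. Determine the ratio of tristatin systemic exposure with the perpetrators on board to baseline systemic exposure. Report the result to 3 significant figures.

The CYP2C9 pathway (51% of clearance) falls to 0.34× activity: 0.51 × 0.34 = 0.1734.
The CYP2E1 pathway (35% of clearance) falls to 0.24× activity: 0.35 × 0.24 = 0.084.
The remaining 14% of clearance is unaffected.
CL_new/CL_old = 0.1734 + 0.084 + 0.14 = 0.3974.
Systemic exposure ∝ 1/CL: fold-change = 1 / 0.3974 = 2.52.

2.52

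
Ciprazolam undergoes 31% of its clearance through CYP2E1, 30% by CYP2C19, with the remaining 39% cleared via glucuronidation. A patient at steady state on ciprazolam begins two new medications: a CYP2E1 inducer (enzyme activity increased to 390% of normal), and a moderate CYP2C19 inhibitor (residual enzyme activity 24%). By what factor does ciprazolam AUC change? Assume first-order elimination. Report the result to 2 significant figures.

CYP2E1: 0.31 × 3.9 = 1.209
CYP2C19: 0.3 × 0.24 = 0.072
Other: 0.39 (unchanged)
Relative clearance = 1.209 + 0.072 + 0.39 = 1.671.
AUC ∝ 1/CL: fold-change = 1 / 1.671 = 0.60.

0.60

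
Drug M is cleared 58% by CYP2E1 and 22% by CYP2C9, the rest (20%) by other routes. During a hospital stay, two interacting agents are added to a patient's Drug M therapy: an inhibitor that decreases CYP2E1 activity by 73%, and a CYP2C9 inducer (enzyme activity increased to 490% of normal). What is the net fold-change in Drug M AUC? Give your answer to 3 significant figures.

0.697

The CYP2E1 pathway (58% of clearance) drops to 0.27× activity: 0.58 × 0.27 = 0.1566.
The CYP2C9 pathway (22% of clearance) rises to 4.9× activity: 0.22 × 4.9 = 1.078.
Non-CYP routes (20%) are unchanged.
Relative clearance = 0.1566 + 1.078 + 0.2 = 1.4346.
AUC ∝ 1/CL: fold-change = 1 / 1.4346 = 0.697.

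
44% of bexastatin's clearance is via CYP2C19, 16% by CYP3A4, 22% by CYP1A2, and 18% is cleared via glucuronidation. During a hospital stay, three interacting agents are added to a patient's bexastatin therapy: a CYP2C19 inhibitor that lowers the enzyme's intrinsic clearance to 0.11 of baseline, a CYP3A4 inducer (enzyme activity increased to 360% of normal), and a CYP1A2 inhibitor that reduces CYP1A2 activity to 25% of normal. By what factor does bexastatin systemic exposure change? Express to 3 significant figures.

CYP2C19: 0.44 × 0.11 = 0.0484
CYP3A4: 0.16 × 3.6 = 0.576
CYP1A2: 0.22 × 0.25 = 0.055
Other: 0.18 (unchanged)
Relative clearance = 0.0484 + 0.576 + 0.055 + 0.18 = 0.8594.
Systemic exposure ∝ 1/CL: fold-change = 1 / 0.8594 = 1.16.

1.16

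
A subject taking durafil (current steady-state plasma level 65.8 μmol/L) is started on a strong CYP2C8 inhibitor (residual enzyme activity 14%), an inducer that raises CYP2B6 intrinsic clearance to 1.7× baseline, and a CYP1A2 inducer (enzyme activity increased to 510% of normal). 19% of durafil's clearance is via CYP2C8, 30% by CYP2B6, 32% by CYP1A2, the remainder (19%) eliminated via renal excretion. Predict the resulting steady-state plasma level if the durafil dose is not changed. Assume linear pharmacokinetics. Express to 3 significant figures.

27.9 μmol/L

The CYP2C8 pathway (19% of clearance) drops to 0.14× activity: 0.19 × 0.14 = 0.0266.
The CYP2B6 pathway (30% of clearance) increases to 1.7× activity: 0.3 × 1.7 = 0.51.
The CYP1A2 pathway (32% of clearance) rises to 5.1× activity: 0.32 × 5.1 = 1.632.
Non-CYP routes (19%) are unchanged.
New clearance relative to baseline: 0.0266 + 0.51 + 1.632 + 0.19 = 2.3586.
Steady-state plasma level ∝ 1/CL: new value = 65.8 / 2.3586 = 27.9 μmol/L.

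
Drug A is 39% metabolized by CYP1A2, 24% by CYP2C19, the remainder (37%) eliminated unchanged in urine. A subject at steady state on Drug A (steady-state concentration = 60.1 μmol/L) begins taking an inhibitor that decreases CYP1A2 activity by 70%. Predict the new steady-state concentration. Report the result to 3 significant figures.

82.7 μmol/L

The CYP1A2 pathway (39% of clearance) falls to 0.3× activity: 0.39 × 0.3 = 0.117.
CYP2C19 (24%) and the residual 37% are unaffected.
New clearance relative to baseline: 0.117 + 0.24 + 0.37 = 0.727.
New steady-state concentration = baseline ÷ relative clearance = 60.1 / 0.727 = 82.7 μmol/L.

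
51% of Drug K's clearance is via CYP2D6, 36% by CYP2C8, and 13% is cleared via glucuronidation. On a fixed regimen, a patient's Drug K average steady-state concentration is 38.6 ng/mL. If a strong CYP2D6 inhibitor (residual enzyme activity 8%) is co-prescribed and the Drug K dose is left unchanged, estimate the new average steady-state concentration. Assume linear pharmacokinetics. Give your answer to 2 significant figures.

73 ng/mL

The CYP2D6 pathway (51% of clearance) is reduced to 0.08× activity: 0.51 × 0.08 = 0.0408.
CYP2C8 (36%) and the residual 13% are unaffected.
New clearance relative to baseline: 0.0408 + 0.36 + 0.13 = 0.5308.
Average steady-state concentration ∝ 1/CL, so new value = 38.6 / 0.5308 = 73 ng/mL.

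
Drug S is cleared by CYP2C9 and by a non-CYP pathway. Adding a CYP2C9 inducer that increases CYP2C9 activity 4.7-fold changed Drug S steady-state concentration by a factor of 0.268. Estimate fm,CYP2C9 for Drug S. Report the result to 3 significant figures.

CL'/CL = 1 / 0.268 = 3.731
4.7·fm + (1 − fm) = 3.731
fm = (3.731 − 1) / (4.7 − 1) = 0.738

0.738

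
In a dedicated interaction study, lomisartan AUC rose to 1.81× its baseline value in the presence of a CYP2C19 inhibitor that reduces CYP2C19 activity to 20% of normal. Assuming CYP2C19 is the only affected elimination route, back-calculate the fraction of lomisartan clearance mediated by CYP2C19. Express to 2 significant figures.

0.56

CL'/CL = 1 / 1.81 = 0.5525
0.2·fm + (1 − fm) = 0.5525
fm = (0.5525 − 1) / (0.2 − 1) = 0.56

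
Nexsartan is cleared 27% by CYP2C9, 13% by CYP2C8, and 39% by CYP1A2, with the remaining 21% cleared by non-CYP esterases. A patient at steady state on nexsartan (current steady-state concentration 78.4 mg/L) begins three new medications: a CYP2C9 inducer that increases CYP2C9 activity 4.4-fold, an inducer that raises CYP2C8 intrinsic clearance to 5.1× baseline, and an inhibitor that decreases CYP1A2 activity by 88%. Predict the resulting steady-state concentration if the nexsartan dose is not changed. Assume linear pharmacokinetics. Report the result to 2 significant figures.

37 mg/L

The CYP2C9 pathway (27% of clearance) rises to 4.4× activity: 0.27 × 4.4 = 1.188.
The CYP2C8 pathway (13% of clearance) is boosted to 5.1× activity: 0.13 × 5.1 = 0.663.
The CYP1A2 pathway (39% of clearance) is reduced to 0.12× activity: 0.39 × 0.12 = 0.0468.
The remaining 21% of clearance is unaffected.
CL_new/CL_old = 1.188 + 0.663 + 0.0468 + 0.21 = 2.1078.
New steady-state concentration = 78.4 / 2.1078 = 37 mg/L (concentration scales inversely with clearance).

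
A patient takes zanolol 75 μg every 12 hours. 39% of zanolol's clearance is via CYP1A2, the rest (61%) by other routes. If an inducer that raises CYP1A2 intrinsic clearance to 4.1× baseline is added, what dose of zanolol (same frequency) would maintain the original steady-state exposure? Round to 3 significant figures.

166 μg

The CYP1A2 pathway (39% of clearance) rises to 4.1× activity: 0.39 × 4.1 = 1.599.
The remaining 61% of clearance is unaffected.
New clearance relative to baseline: 1.599 + 0.61 = 2.209.
Exposure is unchanged when dose changes in proportion to clearance. New dose = 75 μg × 2.209 = 166 μg.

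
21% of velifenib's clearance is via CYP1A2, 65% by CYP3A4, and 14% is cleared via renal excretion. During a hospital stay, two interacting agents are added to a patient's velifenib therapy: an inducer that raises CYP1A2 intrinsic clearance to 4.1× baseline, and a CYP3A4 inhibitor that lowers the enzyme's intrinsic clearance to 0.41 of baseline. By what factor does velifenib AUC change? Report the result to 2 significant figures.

CYP1A2: 0.21 × 4.1 = 0.861
CYP3A4: 0.65 × 0.41 = 0.2665
Other: 0.14 (unchanged)
New clearance relative to baseline: 0.861 + 0.2665 + 0.14 = 1.2675.
AUC ∝ 1/CL: fold-change = 1 / 1.2675 = 0.79.

0.79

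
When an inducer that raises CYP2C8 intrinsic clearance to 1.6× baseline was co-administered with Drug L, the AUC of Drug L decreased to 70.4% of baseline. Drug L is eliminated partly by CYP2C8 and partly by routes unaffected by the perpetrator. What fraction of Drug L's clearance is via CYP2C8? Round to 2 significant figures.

0.70

CL'/CL = 1 / 0.704 = 1.42
1.6·fm + (1 − fm) = 1.42
fm = (1.42 − 1) / (1.6 − 1) = 0.70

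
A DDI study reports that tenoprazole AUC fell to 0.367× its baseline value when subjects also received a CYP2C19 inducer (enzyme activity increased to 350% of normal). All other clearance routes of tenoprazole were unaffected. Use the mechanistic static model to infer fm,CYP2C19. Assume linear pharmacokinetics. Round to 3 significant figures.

0.690

Let x = fm,CYP2C19. Because AUC ∝ 1/CL, relative clearance rose to 1/0.367 = 2.725.
Setting x·3.5 + (1 − x) = 2.725 and solving: x = (2.725 − 1)/(3.5 − 1) = 0.690.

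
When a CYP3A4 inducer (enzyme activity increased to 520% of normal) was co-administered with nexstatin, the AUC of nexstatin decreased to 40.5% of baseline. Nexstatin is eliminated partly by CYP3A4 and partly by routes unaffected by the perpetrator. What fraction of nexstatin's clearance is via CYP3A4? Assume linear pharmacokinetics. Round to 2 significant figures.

Call the CYP3A4 fraction fm. After the interaction, CL_new/CL_old = fm × 5.2 + (1 − fm).
AUC ratio = 1 / (new CL fraction), so new CL fraction = 1 / 0.405 = 2.469.
fm × 5.2 + 1 − fm = 2.469  ⇒  fm × (5.2 − 1) = 1.469  ⇒  fm = 0.35.

0.35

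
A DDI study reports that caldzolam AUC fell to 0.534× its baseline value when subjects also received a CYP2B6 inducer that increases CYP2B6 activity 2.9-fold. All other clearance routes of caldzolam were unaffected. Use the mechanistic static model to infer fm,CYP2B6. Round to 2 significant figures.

0.46

Let x = fm,CYP2B6. Because AUC ∝ 1/CL, relative clearance rose to 1/0.534 = 1.873.
Setting x·2.9 + (1 − x) = 1.873 and solving: x = (1.873 − 1)/(2.9 − 1) = 0.46.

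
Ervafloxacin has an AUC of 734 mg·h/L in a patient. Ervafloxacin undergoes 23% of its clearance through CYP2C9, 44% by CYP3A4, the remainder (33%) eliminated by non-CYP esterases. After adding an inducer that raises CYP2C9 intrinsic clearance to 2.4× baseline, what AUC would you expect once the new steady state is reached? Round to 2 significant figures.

The CYP2C9 pathway (23% of clearance) increases to 2.4× activity: 0.23 × 2.4 = 0.552.
CYP3A4 (44%) and the residual 33% are unaffected.
CL_new/CL_old = 0.552 + 0.44 + 0.33 = 1.322.
New AUC = baseline ÷ relative clearance = 734 / 1.322 = 5.6 × 10² mg·h/L.

5.6 × 10² mg·h/L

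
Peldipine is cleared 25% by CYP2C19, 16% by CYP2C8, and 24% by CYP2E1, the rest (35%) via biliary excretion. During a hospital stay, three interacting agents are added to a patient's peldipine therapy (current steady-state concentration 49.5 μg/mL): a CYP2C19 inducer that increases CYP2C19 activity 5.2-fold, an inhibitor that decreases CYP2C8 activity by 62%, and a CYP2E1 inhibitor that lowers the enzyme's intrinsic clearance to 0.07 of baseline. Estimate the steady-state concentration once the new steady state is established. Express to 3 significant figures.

The CYP2C19 pathway (25% of clearance) increases to 5.2× activity: 0.25 × 5.2 = 1.3.
The CYP2C8 pathway (16% of clearance) is reduced to 0.38× activity: 0.16 × 0.38 = 0.0608.
The CYP2E1 pathway (24% of clearance) drops to 0.07× activity: 0.24 × 0.07 = 0.0168.
The remaining 35% of clearance is unaffected.
New clearance relative to baseline: 1.3 + 0.0608 + 0.0168 + 0.35 = 1.7276.
New steady-state concentration = 49.5 / 1.7276 = 28.7 μg/mL (concentration scales inversely with clearance).

28.7 μg/mL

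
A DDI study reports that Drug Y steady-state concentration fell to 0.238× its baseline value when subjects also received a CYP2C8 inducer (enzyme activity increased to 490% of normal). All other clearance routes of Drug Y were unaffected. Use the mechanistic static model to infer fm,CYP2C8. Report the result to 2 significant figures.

0.82

Let fm be the CYP2C8 fraction. New clearance relative to baseline = fm × 4.9 + (1 − fm).
Steady-state concentration ratio = 1 / (new CL fraction), so new CL fraction = 1 / 0.238 = 4.202.
fm × 4.9 + 1 − fm = 4.202  ⇒  fm × (4.9 − 1) = 3.202  ⇒  fm = 0.82.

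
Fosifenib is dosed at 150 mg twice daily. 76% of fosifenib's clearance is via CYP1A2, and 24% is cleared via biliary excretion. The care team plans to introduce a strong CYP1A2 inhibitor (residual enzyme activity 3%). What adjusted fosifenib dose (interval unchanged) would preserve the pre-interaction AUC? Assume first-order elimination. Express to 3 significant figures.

CYP1A2: 0.76 × 0.03 = 0.0228
Other: 0.24 (unchanged)
New clearance relative to baseline: 0.0228 + 0.24 = 0.2628.
Css,avg = (dose rate)/CL, so holding Css fixed requires dose ∝ CL: 150 × 0.2628 = 39.4 mg.

39.4 mg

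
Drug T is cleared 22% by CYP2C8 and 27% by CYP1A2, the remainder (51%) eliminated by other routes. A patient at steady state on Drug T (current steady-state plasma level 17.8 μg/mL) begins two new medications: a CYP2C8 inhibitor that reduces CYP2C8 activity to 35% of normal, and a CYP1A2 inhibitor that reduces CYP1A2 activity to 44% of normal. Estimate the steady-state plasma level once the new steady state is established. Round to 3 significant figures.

25.2 μg/mL

CYP2C8: 0.22 × 0.35 = 0.077
CYP1A2: 0.27 × 0.44 = 0.1188
Other: 0.51 (unchanged)
New clearance relative to baseline: 0.077 + 0.1188 + 0.51 = 0.7058.
Dividing the baseline by the relative clearance: 17.8 / 0.7058 = 25.2 μg/mL.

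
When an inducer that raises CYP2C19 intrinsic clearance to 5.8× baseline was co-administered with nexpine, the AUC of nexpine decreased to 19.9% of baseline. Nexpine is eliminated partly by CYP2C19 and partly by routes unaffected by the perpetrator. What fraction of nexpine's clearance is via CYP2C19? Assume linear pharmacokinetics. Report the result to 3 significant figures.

Let x = fm,CYP2C19. Because AUC ∝ 1/CL, relative clearance rose to 1/0.199 = 5.025.
Only the CYP2C19 route changed, so 5.025 = x·5.8 + (1 − x), giving x = 0.839.

0.839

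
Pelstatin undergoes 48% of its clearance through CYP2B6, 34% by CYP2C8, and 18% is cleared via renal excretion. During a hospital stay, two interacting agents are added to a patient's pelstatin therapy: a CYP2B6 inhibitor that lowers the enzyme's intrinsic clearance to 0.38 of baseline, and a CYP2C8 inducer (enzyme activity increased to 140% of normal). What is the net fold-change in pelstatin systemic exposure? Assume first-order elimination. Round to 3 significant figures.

The CYP2B6 pathway (48% of clearance) falls to 0.38× activity: 0.48 × 0.38 = 0.1824.
The CYP2C8 pathway (34% of clearance) rises to 1.4× activity: 0.34 × 1.4 = 0.476.
The remaining 18% of clearance is unaffected.
Relative clearance = 0.1824 + 0.476 + 0.18 = 0.8384.
Systemic exposure ∝ 1/CL: fold-change = 1 / 0.8384 = 1.19.

1.19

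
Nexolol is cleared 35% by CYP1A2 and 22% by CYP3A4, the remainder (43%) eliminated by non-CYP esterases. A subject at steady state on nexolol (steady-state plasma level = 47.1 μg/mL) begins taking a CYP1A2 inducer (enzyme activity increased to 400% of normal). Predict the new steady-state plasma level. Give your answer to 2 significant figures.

23 μg/mL

The CYP1A2 pathway (35% of clearance) rises to 4× activity: 0.35 × 4 = 1.4.
CYP3A4 (22%) and the residual 43% are unaffected.
CL_new/CL_old = 1.4 + 0.22 + 0.43 = 2.05.
Steady-state plasma level ∝ 1/CL, so new value = 47.1 / 2.05 = 23 μg/mL.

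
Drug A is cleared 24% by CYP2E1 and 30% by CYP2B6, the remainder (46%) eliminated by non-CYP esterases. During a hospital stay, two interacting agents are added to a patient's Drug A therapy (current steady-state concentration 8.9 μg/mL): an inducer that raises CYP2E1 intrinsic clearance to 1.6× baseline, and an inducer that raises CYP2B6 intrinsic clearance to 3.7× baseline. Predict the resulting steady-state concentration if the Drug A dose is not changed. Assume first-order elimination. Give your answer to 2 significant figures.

4.6 μg/mL

The CYP2E1 pathway (24% of clearance) increases to 1.6× activity: 0.24 × 1.6 = 0.384.
The CYP2B6 pathway (30% of clearance) increases to 3.7× activity: 0.3 × 3.7 = 1.11.
The remaining 46% of clearance is unaffected.
Relative clearance = 0.384 + 1.11 + 0.46 = 1.954.
Steady-state concentration ∝ 1/CL: new value = 8.9 / 1.954 = 4.6 μg/mL.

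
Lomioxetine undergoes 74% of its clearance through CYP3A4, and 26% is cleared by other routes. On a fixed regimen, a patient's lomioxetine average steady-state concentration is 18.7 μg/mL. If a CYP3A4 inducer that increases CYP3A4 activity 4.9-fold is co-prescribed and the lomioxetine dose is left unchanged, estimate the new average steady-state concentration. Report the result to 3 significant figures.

The CYP3A4 pathway (74% of clearance) increases to 4.9× activity: 0.74 × 4.9 = 3.626.
The remaining 26% of clearance is unaffected.
Relative clearance = 3.626 + 0.26 = 3.886.
Average steady-state concentration ∝ 1/CL, so new value = 18.7 / 3.886 = 4.81 μg/mL.

4.81 μg/mL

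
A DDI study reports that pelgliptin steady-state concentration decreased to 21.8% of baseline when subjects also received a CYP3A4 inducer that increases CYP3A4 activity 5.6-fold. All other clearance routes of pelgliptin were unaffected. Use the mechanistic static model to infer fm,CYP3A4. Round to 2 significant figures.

Write x for the fraction cleared via CYP3A4. The observed steady-state concentration change means clearance rose to 1/0.218 = 4.587 of baseline.
Only the CYP3A4 route changed, so 4.587 = x·5.6 + (1 − x), giving x = 0.78.

0.78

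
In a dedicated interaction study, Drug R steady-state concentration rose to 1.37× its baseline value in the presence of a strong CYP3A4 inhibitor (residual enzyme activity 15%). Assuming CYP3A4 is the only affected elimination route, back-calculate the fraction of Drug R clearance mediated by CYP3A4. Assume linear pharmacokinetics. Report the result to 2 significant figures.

0.32

Call the CYP3A4 fraction fm. After the interaction, CL_new/CL_old = fm × 0.15 + (1 − fm).
Steady-state concentration ratio = 1 / (new CL fraction), so new CL fraction = 1 / 1.37 = 0.7299.
fm × 0.15 + 1 − fm = 0.7299  ⇒  fm × (0.15 − 1) = −0.2701  ⇒  fm = 0.32.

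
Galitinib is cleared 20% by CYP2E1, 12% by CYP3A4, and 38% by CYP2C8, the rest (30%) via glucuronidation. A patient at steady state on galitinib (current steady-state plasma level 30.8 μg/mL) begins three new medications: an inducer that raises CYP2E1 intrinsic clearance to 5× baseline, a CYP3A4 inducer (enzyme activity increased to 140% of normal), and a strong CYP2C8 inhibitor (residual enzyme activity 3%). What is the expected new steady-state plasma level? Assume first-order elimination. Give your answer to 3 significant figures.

20.8 μg/mL

The CYP2E1 pathway (20% of clearance) rises to 5× activity: 0.2 × 5 = 1.
The CYP3A4 pathway (12% of clearance) is boosted to 1.4× activity: 0.12 × 1.4 = 0.168.
The CYP2C8 pathway (38% of clearance) is reduced to 0.03× activity: 0.38 × 0.03 = 0.0114.
The remaining 30% of clearance is unaffected.
New clearance relative to baseline: 1 + 0.168 + 0.0114 + 0.3 = 1.4794.
Steady-state plasma level ∝ 1/CL: new value = 30.8 / 1.4794 = 20.8 μg/mL.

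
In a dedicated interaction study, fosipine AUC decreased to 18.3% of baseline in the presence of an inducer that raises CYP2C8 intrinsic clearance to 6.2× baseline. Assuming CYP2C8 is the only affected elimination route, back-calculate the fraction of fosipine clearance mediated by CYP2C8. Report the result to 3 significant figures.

0.859

CL'/CL = 1 / 0.183 = 5.464
6.2·fm + (1 − fm) = 5.464
fm = (5.464 − 1) / (6.2 − 1) = 0.859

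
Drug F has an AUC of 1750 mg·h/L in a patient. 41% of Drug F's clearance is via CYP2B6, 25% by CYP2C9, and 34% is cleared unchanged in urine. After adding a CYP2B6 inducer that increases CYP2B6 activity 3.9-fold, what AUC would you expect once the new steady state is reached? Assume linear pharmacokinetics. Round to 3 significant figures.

CYP2B6: 0.41 × 3.9 = 1.599
CYP2C9: 0.25 (unchanged)
Other: 0.34 (unchanged)
Relative clearance = 1.599 + 0.25 + 0.34 = 2.189.
With dosing unchanged, AUC scales as 1/CL: 1750 / 2.189 = 799 mg·h/L.

799 mg·h/L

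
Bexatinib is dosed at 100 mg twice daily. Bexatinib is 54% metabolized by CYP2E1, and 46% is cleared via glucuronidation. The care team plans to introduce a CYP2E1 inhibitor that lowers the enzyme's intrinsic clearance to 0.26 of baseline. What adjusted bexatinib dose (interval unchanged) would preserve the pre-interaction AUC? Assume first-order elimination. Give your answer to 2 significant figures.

60 mg

CYP2E1: 0.54 × 0.26 = 0.1404
Other: 0.46 (unchanged)
CL_new/CL_old = 0.1404 + 0.46 = 0.6004.
Css,avg = (dose rate)/CL, so holding Css fixed requires dose ∝ CL: 100 × 0.6004 = 60 mg.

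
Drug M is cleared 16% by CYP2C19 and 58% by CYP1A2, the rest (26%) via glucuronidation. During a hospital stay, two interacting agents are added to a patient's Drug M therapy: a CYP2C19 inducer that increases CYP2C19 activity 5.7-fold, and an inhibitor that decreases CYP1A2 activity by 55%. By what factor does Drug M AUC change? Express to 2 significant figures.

0.70

CYP2C19: 0.16 × 5.7 = 0.912
CYP1A2: 0.58 × 0.45 = 0.261
Other: 0.26 (unchanged)
Relative clearance = 0.912 + 0.261 + 0.26 = 1.433.
Because AUC varies inversely with clearance, the combined effect is 1 / 1.433 = 0.70.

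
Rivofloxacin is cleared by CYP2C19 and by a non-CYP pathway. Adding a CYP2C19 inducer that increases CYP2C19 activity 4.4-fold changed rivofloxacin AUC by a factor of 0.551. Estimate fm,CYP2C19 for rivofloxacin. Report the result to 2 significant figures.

CL'/CL = 1 / 0.551 = 1.815
4.4·fm + (1 − fm) = 1.815
fm = (1.815 − 1) / (4.4 − 1) = 0.24

0.24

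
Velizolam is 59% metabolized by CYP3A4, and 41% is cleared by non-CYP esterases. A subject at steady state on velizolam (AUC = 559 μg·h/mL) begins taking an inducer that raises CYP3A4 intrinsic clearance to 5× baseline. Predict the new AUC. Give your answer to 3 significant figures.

CYP3A4: 0.59 × 5 = 2.95
Other: 0.41 (unchanged)
New clearance relative to baseline: 2.95 + 0.41 = 3.36.
With dosing unchanged, AUC scales as 1/CL: 559 / 3.36 = 166 μg·h/mL.

166 μg·h/mL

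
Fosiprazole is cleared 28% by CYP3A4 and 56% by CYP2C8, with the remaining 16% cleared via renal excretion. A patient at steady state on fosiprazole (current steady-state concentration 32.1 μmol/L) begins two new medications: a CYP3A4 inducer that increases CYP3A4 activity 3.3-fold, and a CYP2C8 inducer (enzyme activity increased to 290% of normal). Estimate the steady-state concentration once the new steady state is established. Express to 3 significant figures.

11.9 μmol/L

CYP3A4: 0.28 × 3.3 = 0.924
CYP2C8: 0.56 × 2.9 = 1.624
Other: 0.16 (unchanged)
Relative clearance = 0.924 + 1.624 + 0.16 = 2.708.
Dividing the baseline by the relative clearance: 32.1 / 2.708 = 11.9 μmol/L.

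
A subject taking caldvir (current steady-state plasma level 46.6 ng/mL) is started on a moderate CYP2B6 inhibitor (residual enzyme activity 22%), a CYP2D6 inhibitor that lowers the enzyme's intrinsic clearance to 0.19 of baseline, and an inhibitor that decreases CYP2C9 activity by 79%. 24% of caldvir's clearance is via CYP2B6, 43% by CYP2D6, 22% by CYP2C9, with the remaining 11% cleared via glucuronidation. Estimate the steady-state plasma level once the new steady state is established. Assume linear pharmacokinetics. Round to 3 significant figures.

CYP2B6: 0.24 × 0.22 = 0.0528
CYP2D6: 0.43 × 0.19 = 0.0817
CYP2C9: 0.22 × 0.21 = 0.0462
Other: 0.11 (unchanged)
CL_new/CL_old = 0.0528 + 0.0817 + 0.0462 + 0.11 = 0.2907.
New steady-state plasma level = 46.6 / 0.2907 = 160 ng/mL (concentration scales inversely with clearance).

160 ng/mL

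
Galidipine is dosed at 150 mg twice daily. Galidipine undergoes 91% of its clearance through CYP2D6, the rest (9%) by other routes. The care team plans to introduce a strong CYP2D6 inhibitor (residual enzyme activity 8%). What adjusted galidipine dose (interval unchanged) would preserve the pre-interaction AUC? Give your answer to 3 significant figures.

The CYP2D6 pathway (91% of clearance) is reduced to 0.08× activity: 0.91 × 0.08 = 0.0728.
The remaining 9% of clearance is unaffected.
CL_new/CL_old = 0.0728 + 0.09 = 0.1628.
Css,avg = (dose rate)/CL, so holding Css fixed requires dose ∝ CL: 150 × 0.1628 = 24.4 mg.

24.4 mg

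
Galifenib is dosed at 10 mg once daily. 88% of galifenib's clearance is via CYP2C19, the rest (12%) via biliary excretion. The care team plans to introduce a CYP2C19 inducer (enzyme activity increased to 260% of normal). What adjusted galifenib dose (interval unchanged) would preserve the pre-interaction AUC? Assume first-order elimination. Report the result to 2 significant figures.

24 mg

The CYP2C19 pathway (88% of clearance) increases to 2.6× activity: 0.88 × 2.6 = 2.288.
Non-CYP routes (12%) are unchanged.
Relative clearance = 2.288 + 0.12 = 2.408.
Css,avg = (dose rate)/CL, so holding Css fixed requires dose ∝ CL: 10 × 2.408 = 24 mg.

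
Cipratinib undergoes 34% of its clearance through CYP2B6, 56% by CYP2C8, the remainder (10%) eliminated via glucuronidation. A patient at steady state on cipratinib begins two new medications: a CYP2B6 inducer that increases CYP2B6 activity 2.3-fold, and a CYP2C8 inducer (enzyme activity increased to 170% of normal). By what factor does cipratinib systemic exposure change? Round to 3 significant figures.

The CYP2B6 pathway (34% of clearance) rises to 2.3× activity: 0.34 × 2.3 = 0.782.
The CYP2C8 pathway (56% of clearance) increases to 1.7× activity: 0.56 × 1.7 = 0.952.
Non-CYP routes (10%) are unchanged.
CL_new/CL_old = 0.782 + 0.952 + 0.1 = 1.834.
Because systemic exposure varies inversely with clearance, the combined effect is 1 / 1.834 = 0.545.

0.545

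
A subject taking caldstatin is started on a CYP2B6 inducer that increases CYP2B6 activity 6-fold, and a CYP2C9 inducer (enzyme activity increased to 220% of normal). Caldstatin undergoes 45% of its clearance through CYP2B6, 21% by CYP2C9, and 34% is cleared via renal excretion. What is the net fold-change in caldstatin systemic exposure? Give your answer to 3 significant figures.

0.286

CYP2B6: 0.45 × 6 = 2.7
CYP2C9: 0.21 × 2.2 = 0.462
Other: 0.34 (unchanged)
CL_new/CL_old = 2.7 + 0.462 + 0.34 = 3.502.
Systemic exposure ∝ 1/CL: fold-change = 1 / 3.502 = 0.286.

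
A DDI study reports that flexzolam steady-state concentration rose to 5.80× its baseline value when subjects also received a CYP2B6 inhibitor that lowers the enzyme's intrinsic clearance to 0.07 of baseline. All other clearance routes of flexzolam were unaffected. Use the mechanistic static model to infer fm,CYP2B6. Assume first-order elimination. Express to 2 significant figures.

CL'/CL = 1 / 5.80 = 0.1724
0.07·fm + (1 − fm) = 0.1724
fm = (0.1724 − 1) / (0.07 − 1) = 0.89

0.89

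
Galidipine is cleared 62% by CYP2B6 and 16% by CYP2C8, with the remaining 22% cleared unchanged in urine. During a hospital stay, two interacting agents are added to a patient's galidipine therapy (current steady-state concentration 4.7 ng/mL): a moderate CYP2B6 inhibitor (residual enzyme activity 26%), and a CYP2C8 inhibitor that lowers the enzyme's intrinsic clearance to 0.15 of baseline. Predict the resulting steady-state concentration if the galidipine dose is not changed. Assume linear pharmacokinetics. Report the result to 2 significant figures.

CYP2B6: 0.62 × 0.26 = 0.1612
CYP2C8: 0.16 × 0.15 = 0.024
Other: 0.22 (unchanged)
CL_new/CL_old = 0.1612 + 0.024 + 0.22 = 0.4052.
New steady-state concentration = 4.7 / 0.4052 = 12 ng/mL (concentration scales inversely with clearance).

12 ng/mL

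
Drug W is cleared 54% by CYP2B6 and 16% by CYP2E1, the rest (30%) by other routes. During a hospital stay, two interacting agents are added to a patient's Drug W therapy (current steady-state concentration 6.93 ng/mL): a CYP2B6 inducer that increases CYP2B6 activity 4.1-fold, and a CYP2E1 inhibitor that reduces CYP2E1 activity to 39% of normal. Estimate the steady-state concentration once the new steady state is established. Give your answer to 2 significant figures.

The CYP2B6 pathway (54% of clearance) is boosted to 4.1× activity: 0.54 × 4.1 = 2.214.
The CYP2E1 pathway (16% of clearance) is reduced to 0.39× activity: 0.16 × 0.39 = 0.0624.
The remaining 30% of clearance is unaffected.
CL_new/CL_old = 2.214 + 0.0624 + 0.3 = 2.5764.
Steady-state concentration ∝ 1/CL: new value = 6.93 / 2.5764 = 2.7 ng/mL.

2.7 ng/mL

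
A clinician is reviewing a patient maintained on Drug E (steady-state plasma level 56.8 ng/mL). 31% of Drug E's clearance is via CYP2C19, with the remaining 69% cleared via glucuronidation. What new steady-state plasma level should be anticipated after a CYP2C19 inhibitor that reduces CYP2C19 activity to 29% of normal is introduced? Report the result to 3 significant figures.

72.8 ng/mL

CYP2C19: 0.31 × 0.29 = 0.0899
Other: 0.69 (unchanged)
Relative clearance = 0.0899 + 0.69 = 0.7799.
New steady-state plasma level = baseline ÷ relative clearance = 56.8 / 0.7799 = 72.8 ng/mL.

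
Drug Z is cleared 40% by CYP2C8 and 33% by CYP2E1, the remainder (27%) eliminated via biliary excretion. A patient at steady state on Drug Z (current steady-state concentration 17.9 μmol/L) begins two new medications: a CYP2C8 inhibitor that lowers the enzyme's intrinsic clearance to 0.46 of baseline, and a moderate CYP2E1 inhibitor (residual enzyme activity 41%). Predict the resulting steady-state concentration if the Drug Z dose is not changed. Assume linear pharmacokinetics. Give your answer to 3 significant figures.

The CYP2C8 pathway (40% of clearance) is reduced to 0.46× activity: 0.4 × 0.46 = 0.184.
The CYP2E1 pathway (33% of clearance) is reduced to 0.41× activity: 0.33 × 0.41 = 0.1353.
The remaining 27% of clearance is unaffected.
CL_new/CL_old = 0.184 + 0.1353 + 0.27 = 0.5893.
New steady-state concentration = 17.9 / 0.5893 = 30.4 μmol/L (concentration scales inversely with clearance).

30.4 μmol/L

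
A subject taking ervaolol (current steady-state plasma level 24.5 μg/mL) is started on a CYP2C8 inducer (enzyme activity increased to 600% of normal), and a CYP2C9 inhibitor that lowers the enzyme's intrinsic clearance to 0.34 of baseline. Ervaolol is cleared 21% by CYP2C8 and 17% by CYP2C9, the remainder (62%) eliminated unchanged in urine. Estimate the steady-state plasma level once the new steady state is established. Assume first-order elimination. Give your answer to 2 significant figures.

The CYP2C8 pathway (21% of clearance) increases to 6× activity: 0.21 × 6 = 1.26.
The CYP2C9 pathway (17% of clearance) is reduced to 0.34× activity: 0.17 × 0.34 = 0.0578.
The remaining 62% of clearance is unaffected.
CL_new/CL_old = 1.26 + 0.0578 + 0.62 = 1.9378.
Dividing the baseline by the relative clearance: 24.5 / 1.9378 = 13 μg/mL.

13 μg/mL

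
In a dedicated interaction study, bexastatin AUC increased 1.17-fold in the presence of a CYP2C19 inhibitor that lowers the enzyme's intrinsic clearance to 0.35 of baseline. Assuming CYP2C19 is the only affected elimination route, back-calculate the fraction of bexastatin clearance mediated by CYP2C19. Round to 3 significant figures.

CL'/CL = 1 / 1.17 = 0.8547
0.35·fm + (1 − fm) = 0.8547
fm = (0.8547 − 1) / (0.35 − 1) = 0.224

0.224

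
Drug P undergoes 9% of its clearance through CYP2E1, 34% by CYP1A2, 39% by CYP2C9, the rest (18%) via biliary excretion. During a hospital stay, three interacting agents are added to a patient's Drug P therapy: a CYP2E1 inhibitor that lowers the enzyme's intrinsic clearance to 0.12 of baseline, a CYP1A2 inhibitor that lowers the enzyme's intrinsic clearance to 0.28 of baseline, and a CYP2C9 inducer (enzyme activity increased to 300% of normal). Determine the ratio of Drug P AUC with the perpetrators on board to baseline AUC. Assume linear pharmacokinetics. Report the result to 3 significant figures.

The CYP2E1 pathway (9% of clearance) drops to 0.12× activity: 0.09 × 0.12 = 0.0108.
The CYP1A2 pathway (34% of clearance) is reduced to 0.28× activity: 0.34 × 0.28 = 0.0952.
The CYP2C9 pathway (39% of clearance) is boosted to 3× activity: 0.39 × 3 = 1.17.
The remaining 18% of clearance is unaffected.
CL_new/CL_old = 0.0108 + 0.0952 + 1.17 + 0.18 = 1.456.
Net AUC ratio = 1 / 1.456 = 0.687.

0.687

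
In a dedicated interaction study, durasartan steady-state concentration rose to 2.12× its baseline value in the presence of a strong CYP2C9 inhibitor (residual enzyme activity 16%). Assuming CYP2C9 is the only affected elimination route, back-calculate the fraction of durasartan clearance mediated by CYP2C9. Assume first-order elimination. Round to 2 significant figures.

CL'/CL = 1 / 2.12 = 0.4717
0.16·fm + (1 − fm) = 0.4717
fm = (0.4717 − 1) / (0.16 − 1) = 0.63

0.63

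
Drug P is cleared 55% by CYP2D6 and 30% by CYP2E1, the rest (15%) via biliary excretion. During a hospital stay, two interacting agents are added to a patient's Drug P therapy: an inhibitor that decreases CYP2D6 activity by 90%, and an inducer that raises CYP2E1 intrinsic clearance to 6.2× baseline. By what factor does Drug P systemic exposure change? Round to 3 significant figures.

0.484

The CYP2D6 pathway (55% of clearance) is reduced to 0.1× activity: 0.55 × 0.1 = 0.055.
The CYP2E1 pathway (30% of clearance) is boosted to 6.2× activity: 0.3 × 6.2 = 1.86.
Non-CYP routes (15%) are unchanged.
New clearance relative to baseline: 0.055 + 1.86 + 0.15 = 2.065.
Systemic exposure ∝ 1/CL: fold-change = 1 / 2.065 = 0.484.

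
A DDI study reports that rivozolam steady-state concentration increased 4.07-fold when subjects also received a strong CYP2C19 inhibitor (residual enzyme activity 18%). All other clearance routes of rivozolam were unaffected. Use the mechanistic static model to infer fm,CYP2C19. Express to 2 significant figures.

0.92

Call the CYP2C19 fraction fm. After the interaction, CL_new/CL_old = fm × 0.18 + (1 − fm).
Steady-state concentration ratio = 1 / (new CL fraction), so new CL fraction = 1 / 4.07 = 0.2457.
fm × 0.18 + 1 − fm = 0.2457  ⇒  fm × (0.18 − 1) = −0.7543  ⇒  fm = 0.92.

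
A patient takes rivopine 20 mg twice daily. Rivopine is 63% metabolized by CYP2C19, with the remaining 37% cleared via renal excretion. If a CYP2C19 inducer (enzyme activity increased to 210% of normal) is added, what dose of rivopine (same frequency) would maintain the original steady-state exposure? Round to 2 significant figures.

CYP2C19: 0.63 × 2.1 = 1.323
Other: 0.37 (unchanged)
New clearance relative to baseline: 1.323 + 0.37 = 1.693.
To maintain the same steady-state level, dose must scale with clearance: new dose = 20 × 1.693 = 34 mg.

34 mg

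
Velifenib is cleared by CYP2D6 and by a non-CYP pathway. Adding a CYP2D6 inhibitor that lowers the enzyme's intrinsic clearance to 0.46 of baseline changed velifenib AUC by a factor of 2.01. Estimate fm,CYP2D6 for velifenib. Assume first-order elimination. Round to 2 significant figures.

Let fm be the CYP2D6 fraction. New clearance relative to baseline = fm × 0.46 + (1 − fm).
AUC ratio = 1 / (new CL fraction), so new CL fraction = 1 / 2.01 = 0.4975.
fm × 0.46 + 1 − fm = 0.4975  ⇒  fm × (0.46 − 1) = −0.5025  ⇒  fm = 0.93.

0.93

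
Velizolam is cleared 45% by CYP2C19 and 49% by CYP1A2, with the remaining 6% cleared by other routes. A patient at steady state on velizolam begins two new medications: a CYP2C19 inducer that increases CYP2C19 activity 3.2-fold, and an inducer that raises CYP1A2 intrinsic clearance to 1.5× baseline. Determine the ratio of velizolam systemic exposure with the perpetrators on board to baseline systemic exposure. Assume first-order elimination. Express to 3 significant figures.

0.447

CYP2C19: 0.45 × 3.2 = 1.44
CYP1A2: 0.49 × 1.5 = 0.735
Other: 0.06 (unchanged)
CL_new/CL_old = 1.44 + 0.735 + 0.06 = 2.235.
Net systemic exposure ratio = 1 / 2.235 = 0.447.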